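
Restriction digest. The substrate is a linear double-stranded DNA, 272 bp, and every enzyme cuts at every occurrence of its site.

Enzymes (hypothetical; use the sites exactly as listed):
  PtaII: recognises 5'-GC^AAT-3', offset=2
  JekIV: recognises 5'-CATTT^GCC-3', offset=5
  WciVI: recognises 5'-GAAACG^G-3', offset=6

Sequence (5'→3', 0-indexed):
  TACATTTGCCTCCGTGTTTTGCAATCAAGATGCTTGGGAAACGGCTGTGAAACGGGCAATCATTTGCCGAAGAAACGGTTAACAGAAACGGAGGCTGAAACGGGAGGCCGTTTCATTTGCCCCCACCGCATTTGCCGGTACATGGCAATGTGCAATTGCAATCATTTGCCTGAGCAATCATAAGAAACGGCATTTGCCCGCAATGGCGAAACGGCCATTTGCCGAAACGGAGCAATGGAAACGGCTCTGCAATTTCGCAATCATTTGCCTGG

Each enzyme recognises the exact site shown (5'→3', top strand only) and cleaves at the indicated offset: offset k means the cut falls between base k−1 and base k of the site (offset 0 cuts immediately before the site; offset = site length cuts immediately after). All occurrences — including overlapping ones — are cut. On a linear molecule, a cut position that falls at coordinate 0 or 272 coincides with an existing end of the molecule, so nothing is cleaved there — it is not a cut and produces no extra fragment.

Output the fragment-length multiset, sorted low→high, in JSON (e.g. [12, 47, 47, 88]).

[3,4,6,6,6,6,7,7,7,7,8,8,8,8,8,9,10,11,12,12,12,13,13,14,15,15,16,21]

Per-enzyme occurrences:
  PtaII GCAAT/2: at [20, 55, 144, 151, 157, 173, 199, 231, 248, 256] ⇒ [22, 57, 146, 153, 159, 175, 201, 233, 250, 258]
  JekIV CATTTGCC/5: at [2, 60, 113, 128, 162, 190, 215, 261] ⇒ [7, 65, 118, 133, 167, 195, 220, 266]
  WciVI GAAACGG/6: at [37, 48, 71, 84, 96, 183, 207, 223, 237] ⇒ [43, 54, 77, 90, 102, 189, 213, 229, 243]

Pooled cuts: [7, 22, 43, 54, 57, 65, 77, 90, 102, 118, 133, 146, 153, 159, 167, 175, 189, 195, 201, 213, 220, 229, 233, 243, 250, 258, 266]

Fragment lengths:
  [0,7): 7 bp
  [7,22): 15 bp
  [22,43): 21 bp
  [43,54): 11 bp
  [54,57): 3 bp
  [57,65): 8 bp
  [65,77): 12 bp
  [77,90): 13 bp
  [90,102): 12 bp
  [102,118): 16 bp
  [118,133): 15 bp
  [133,146): 13 bp
  [146,153): 7 bp
  [153,159): 6 bp
  [159,167): 8 bp
  [167,175): 8 bp
  [175,189): 14 bp
  [189,195): 6 bp
  [195,201): 6 bp
  [201,213): 12 bp
  [213,220): 7 bp
  [220,229): 9 bp
  [229,233): 4 bp
  [233,243): 10 bp
  [243,250): 7 bp
  [250,258): 8 bp
  [258,266): 8 bp
  [266,272): 6 bp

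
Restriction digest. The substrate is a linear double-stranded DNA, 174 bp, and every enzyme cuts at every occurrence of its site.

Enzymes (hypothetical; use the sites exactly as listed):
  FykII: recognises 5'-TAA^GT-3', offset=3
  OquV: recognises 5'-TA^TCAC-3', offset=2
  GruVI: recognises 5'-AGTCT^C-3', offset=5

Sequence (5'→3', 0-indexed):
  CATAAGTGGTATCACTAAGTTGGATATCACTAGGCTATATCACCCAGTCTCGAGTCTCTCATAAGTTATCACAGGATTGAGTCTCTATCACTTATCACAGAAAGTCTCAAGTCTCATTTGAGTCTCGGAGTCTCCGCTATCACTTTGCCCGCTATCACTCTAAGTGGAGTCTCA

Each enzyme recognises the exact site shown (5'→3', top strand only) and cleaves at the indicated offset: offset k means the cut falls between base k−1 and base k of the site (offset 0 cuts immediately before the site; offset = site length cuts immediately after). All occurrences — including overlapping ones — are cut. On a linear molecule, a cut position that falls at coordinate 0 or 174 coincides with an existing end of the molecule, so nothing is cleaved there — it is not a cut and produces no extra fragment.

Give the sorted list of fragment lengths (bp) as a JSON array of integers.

[2,3,4,5,6,6,7,7,7,7,7,8,8,9,9,11,11,13,13,15,16]

Scan for sites:
  FykII (TAAGT, off=3): starts [2, 15, 61, 160] → cuts [5, 18, 64, 163]
  OquV (TATCAC, off=2): starts [9, 24, 37, 66, 85, 92, 137, 152] → cuts [11, 26, 39, 68, 87, 94, 139, 154]
  GruVI (AGTCTC, off=5): starts [45, 52, 79, 102, 109, 120, 128, 167] → cuts [50, 57, 84, 107, 114, 125, 133, 172]

All cut coordinates (distinct, sorted): [5, 11, 18, 26, 39, 50, 57, 64, 68, 84, 87, 94, 107, 114, 125, 133, 139, 154, 163, 172]

Fragment lengths:
  [0,5): 5 bp
  [5,11): 6 bp
  [11,18): 7 bp
  [18,26): 8 bp
  [26,39): 13 bp
  [39,50): 11 bp
  [50,57): 7 bp
  [57,64): 7 bp
  [64,68): 4 bp
  [68,84): 16 bp
  [84,87): 3 bp
  [87,94): 7 bp
  [94,107): 13 bp
  [107,114): 7 bp
  [114,125): 11 bp
  [125,133): 8 bp
  [133,139): 6 bp
  [139,154): 15 bp
  [154,163): 9 bp
  [163,172): 9 bp
  [172,174): 2 bp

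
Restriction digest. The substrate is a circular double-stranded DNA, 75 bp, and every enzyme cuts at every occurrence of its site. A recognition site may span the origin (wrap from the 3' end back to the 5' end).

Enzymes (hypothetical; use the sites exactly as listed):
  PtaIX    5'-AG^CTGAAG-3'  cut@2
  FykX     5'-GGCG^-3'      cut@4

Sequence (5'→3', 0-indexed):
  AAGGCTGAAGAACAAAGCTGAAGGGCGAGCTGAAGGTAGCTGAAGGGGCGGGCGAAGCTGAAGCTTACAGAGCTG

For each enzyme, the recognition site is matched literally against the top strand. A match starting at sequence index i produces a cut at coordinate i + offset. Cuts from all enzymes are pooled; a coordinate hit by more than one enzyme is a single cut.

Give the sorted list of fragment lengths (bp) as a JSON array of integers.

Per-enzyme occurrences:
  PtaIX (AGCTGAAG, off=2): starts [15, 27, 37, 55, 70] → cuts [17, 29, 39, 57, 72]
  FykX (GGCG, off=4): starts [23, 46, 50] → cuts [27, 50, 54]

All cut coordinates (distinct, sorted): [17, 27, 29, 39, 50, 54, 57, 72]

Fragments:
  17→27: 10 bp
  27→29: 2 bp
  29→39: 10 bp
  39→50: 11 bp
  50→54: 4 bp
  54→57: 3 bp
  57→72: 15 bp
  72→17 (wrap): 75-72+17 = 20 bp

[2,3,4,10,10,11,15,20]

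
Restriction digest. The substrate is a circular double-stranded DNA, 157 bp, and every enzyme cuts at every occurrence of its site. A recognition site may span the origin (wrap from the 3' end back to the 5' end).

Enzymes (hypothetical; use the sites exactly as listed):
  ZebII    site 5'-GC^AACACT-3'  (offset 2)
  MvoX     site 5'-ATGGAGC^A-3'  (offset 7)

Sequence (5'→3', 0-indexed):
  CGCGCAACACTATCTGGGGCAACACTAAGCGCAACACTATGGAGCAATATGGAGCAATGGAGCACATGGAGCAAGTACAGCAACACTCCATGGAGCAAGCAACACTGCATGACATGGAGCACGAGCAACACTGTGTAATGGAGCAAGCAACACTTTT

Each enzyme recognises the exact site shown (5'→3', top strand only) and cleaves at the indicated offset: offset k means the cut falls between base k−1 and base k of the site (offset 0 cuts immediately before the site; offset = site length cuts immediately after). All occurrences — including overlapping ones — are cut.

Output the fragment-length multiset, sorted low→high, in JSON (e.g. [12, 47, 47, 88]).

Scan for sites:
  ZebII (GCAACACT, off=2): starts [3, 18, 30, 79, 98, 124, 146] → cuts [5, 20, 32, 81, 100, 126, 148]
  MvoX (ATGGAGCA, off=7): starts [38, 48, 56, 65, 89, 113, 137] → cuts [45, 55, 63, 72, 96, 120, 144]

Pooled cuts: [5, 20, 32, 45, 55, 63, 72, 81, 96, 100, 120, 126, 144, 148]

Fragments:
  5→20: 15 bp
  20→32: 12 bp
  32→45: 13 bp
  45→55: 10 bp
  55→63: 8 bp
  63→72: 9 bp
  72→81: 9 bp
  81→96: 15 bp
  96→100: 4 bp
  100→120: 20 bp
  120→126: 6 bp
  126→144: 18 bp
  144→148: 4 bp
  148→5 (wrap): 157-148+5 = 14 bp

[4,4,6,8,9,9,10,12,13,14,15,15,18,20]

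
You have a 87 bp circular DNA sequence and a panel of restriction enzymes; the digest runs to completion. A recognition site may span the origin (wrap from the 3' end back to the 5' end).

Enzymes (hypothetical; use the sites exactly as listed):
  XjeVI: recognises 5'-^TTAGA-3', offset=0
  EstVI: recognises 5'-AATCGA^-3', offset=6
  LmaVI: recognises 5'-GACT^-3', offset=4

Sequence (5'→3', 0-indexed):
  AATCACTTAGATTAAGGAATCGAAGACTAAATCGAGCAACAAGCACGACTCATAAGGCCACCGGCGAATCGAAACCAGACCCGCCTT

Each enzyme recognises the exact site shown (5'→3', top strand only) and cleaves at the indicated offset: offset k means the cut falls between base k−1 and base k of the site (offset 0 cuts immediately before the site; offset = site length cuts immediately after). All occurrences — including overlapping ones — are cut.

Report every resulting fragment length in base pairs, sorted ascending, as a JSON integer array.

[5,7,15,17,21,22]

Per-enzyme occurrences:
  XjeVI (TTAGA, off=0): starts [6] → cuts [6]
  EstVI (AATCGA, off=6): starts [17, 29, 66] → cuts [23, 35, 72]
  LmaVI (GACT, off=4): starts [24, 46] → cuts [28, 50]

Pooled cuts: [6, 23, 28, 35, 50, 72]

Fragments:
  6→23: 17 bp
  23→28: 5 bp
  28→35: 7 bp
  35→50: 15 bp
  50→72: 22 bp
  72→6 (wrap): 87-72+6 = 21 bp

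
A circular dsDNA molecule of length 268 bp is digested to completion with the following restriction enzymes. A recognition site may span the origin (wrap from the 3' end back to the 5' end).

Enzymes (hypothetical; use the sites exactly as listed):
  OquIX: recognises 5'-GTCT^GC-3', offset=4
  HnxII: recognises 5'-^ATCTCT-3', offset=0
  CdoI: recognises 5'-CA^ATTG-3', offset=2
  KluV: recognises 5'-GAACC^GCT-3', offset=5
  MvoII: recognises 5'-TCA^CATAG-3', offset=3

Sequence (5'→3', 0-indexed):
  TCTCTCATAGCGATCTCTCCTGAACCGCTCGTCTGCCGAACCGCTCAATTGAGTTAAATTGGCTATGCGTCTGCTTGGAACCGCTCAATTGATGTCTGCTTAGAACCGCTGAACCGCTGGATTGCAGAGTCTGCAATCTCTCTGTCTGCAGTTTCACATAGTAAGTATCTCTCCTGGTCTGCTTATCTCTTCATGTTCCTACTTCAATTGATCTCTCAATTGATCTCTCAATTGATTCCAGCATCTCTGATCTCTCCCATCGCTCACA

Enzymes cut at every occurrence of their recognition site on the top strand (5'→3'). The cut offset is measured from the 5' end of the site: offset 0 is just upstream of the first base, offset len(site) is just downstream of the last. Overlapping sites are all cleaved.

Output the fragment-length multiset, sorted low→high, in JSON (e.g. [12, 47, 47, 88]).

[3,4,4,4,5,5,7,8,8,8,8,8,9,10,10,10,10,12,12,13,14,14,17,18,22,25]

Scan for sites:
  OquIX (GTCTGC, off=4): starts [30, 68, 93, 128, 143, 176] → cuts [34, 72, 97, 132, 147, 180]
  HnxII (ATCTCT, off=0): starts [12, 135, 166, 184, 210, 222, 242, 249, 267] → cuts [12, 135, 166, 184, 210, 222, 242, 249, 267]
  CdoI (CAATTG, off=2): starts [45, 85, 204, 216, 228] → cuts [47, 87, 206, 218, 230]
  KluV (GAACCGCT, off=5): starts [21, 37, 77, 102, 110] → cuts [26, 42, 82, 107, 115]
  MvoII (TCACATAG, off=3): starts [153] → cuts [156]

All cut coordinates (distinct, sorted): [12, 26, 34, 42, 47, 72, 82, 87, 97, 107, 115, 132, 135, 147, 156, 166, 180, 184, 206, 210, 218, 222, 230, 242, 249, 267]

Fragments:
  12→26: 14 bp
  26→34: 8 bp
  34→42: 8 bp
  42→47: 5 bp
  47→72: 25 bp
  72→82: 10 bp
  82→87: 5 bp
  87→97: 10 bp
  97→107: 10 bp
  107→115: 8 bp
  115→132: 17 bp
  132→135: 3 bp
  135→147: 12 bp
  147→156: 9 bp
  156→166: 10 bp
  166→180: 14 bp
  180→184: 4 bp
  184→206: 22 bp
  206→210: 4 bp
  210→218: 8 bp
  218→222: 4 bp
  222→230: 8 bp
  230→242: 12 bp
  242→249: 7 bp
  249→267: 18 bp
  267→12 (wrap): 268-267+12 = 13 bp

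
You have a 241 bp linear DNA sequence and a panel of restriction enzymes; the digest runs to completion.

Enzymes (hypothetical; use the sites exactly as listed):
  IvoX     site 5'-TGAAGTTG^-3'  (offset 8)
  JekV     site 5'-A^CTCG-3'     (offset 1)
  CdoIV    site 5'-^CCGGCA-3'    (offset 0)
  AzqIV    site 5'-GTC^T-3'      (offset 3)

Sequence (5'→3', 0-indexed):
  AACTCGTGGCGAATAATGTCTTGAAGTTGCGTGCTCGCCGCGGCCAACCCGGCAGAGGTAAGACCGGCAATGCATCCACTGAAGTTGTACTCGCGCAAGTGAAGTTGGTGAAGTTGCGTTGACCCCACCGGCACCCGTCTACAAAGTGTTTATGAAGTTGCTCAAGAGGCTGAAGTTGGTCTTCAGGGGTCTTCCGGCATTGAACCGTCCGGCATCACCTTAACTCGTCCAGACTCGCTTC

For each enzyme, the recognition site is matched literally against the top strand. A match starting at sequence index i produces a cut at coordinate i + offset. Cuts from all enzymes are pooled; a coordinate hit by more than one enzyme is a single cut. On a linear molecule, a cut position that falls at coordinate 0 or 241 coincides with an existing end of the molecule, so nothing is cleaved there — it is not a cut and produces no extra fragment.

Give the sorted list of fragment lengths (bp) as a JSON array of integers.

[2,2,2,3,8,9,9,10,10,11,12,15,15,15,18,18,18,19,21,24]

Scan for sites:
  IvoX TGAAGTTG/8: at [21, 79, 99, 108, 152, 170] ⇒ [29, 87, 107, 116, 160, 178]
  JekV ACTCG/1: at [1, 88, 222, 232] ⇒ [2, 89, 223, 233]
  CdoIV CCGGCA/0: at [48, 63, 127, 193, 208] ⇒ [48, 63, 127, 193, 208]
  AzqIV GTCT/3: at [17, 136, 178, 188] ⇒ [20, 139, 181, 191]

Pooled cuts: [2, 20, 29, 48, 63, 87, 89, 107, 116, 127, 139, 160, 178, 181, 191, 193, 208, 223, 233]

Fragments:
  [0,2): 2 bp
  [2,20): 18 bp
  [20,29): 9 bp
  [29,48): 19 bp
  [48,63): 15 bp
  [63,87): 24 bp
  [87,89): 2 bp
  [89,107): 18 bp
  [107,116): 9 bp
  [116,127): 11 bp
  [127,139): 12 bp
  [139,160): 21 bp
  [160,178): 18 bp
  [178,181): 3 bp
  [181,191): 10 bp
  [191,193): 2 bp
  [193,208): 15 bp
  [208,223): 15 bp
  [223,233): 10 bp
  [233,241): 8 bp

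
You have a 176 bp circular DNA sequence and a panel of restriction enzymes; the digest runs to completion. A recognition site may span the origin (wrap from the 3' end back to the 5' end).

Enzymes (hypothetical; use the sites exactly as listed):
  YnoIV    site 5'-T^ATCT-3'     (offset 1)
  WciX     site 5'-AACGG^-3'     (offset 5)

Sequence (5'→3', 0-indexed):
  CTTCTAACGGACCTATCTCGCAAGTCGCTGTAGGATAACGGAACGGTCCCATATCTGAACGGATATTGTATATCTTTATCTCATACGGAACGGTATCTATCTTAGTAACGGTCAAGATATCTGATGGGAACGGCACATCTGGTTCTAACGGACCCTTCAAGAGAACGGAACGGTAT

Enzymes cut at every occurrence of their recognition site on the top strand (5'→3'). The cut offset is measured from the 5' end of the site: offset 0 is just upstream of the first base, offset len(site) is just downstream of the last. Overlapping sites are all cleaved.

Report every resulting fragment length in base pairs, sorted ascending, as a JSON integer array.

[1,1,4,4,5,5,6,6,7,9,10,12,13,15,16,17,18,27]

Per-enzyme occurrences:
  YnoIV (TATCT, off=1): starts [13, 51, 70, 76, 93, 97, 117, 173] → cuts [14, 52, 71, 77, 94, 98, 118, 174]
  WciX (AACGG, off=5): starts [5, 36, 41, 57, 88, 106, 128, 146, 163, 168] → cuts [10, 41, 46, 62, 93, 111, 133, 151, 168, 173]

Pooled cuts: [10, 14, 41, 46, 52, 62, 71, 77, 93, 94, 98, 111, 118, 133, 151, 168, 173, 174]

Fragments:
  10→14: 4 bp
  14→41: 27 bp
  41→46: 5 bp
  46→52: 6 bp
  52→62: 10 bp
  62→71: 9 bp
  71→77: 6 bp
  77→93: 16 bp
  93→94: 1 bp
  94→98: 4 bp
  98→111: 13 bp
  111→118: 7 bp
  118→133: 15 bp
  133→151: 18 bp
  151→168: 17 bp
  168→173: 5 bp
  173→174: 1 bp
  174→10 (wrap): 176-174+10 = 12 bp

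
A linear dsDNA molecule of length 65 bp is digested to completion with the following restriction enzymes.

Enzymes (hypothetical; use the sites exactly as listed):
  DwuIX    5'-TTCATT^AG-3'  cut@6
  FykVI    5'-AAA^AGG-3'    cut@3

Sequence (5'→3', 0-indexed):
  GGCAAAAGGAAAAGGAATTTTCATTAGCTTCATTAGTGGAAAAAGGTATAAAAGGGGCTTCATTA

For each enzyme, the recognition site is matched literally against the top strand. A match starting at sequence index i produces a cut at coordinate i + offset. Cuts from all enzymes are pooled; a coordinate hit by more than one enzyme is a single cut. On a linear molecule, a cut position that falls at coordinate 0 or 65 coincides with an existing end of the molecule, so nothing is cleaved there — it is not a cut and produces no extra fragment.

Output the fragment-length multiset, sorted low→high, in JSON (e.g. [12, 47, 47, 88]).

[6,6,9,9,9,13,13]

Per-enzyme occurrences:
  DwuIX TTCATTAG/6: at [19, 28] ⇒ [25, 34]
  FykVI AAAAGG/3: at [3, 9, 40, 49] ⇒ [6, 12, 43, 52]

All cut coordinates (distinct, sorted): [6, 12, 25, 34, 43, 52]

Fragment lengths:
  [0,6): 6 bp
  [6,12): 6 bp
  [12,25): 13 bp
  [25,34): 9 bp
  [34,43): 9 bp
  [43,52): 9 bp
  [52,65): 13 bp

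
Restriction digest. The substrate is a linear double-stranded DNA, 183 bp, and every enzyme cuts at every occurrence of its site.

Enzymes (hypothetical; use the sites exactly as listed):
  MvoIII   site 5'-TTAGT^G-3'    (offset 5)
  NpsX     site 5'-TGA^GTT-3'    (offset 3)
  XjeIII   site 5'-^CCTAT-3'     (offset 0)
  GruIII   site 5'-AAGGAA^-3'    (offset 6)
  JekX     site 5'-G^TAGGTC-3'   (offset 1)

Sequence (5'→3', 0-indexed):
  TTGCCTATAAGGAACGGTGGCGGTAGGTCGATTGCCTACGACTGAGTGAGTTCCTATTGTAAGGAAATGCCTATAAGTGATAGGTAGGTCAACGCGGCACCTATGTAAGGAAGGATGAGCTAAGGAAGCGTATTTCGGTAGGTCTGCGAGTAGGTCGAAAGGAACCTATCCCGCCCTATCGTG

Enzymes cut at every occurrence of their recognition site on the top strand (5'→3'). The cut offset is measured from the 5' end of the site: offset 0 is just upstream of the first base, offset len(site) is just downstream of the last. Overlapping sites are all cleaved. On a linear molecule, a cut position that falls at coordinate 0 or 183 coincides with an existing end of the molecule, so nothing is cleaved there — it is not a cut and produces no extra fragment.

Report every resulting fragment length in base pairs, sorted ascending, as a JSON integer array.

[3,3,3,9,9,10,11,11,12,13,14,14,15,15,15,26]

Per-enzyme occurrences:
  MvoIII (TTAGTG, off=5): no sites
  NpsX (TGAGTT, off=3): starts [46] → cuts [49]
  XjeIII (CCTAT, off=0): starts [3, 52, 69, 99, 164, 174] → cuts [3, 52, 69, 99, 164, 174]
  GruIII (AAGGAA, off=6): starts [8, 60, 106, 121, 158] → cuts [14, 66, 112, 127, 164]
  JekX (GTAGGTC, off=1): starts [22, 83, 137, 149] → cuts [23, 84, 138, 150]

All cut coordinates (distinct, sorted): [3, 14, 23, 49, 52, 66, 69, 84, 99, 112, 127, 138, 150, 164, 174]

Fragments:
  [0,3): 3 bp
  [3,14): 11 bp
  [14,23): 9 bp
  [23,49): 26 bp
  [49,52): 3 bp
  [52,66): 14 bp
  [66,69): 3 bp
  [69,84): 15 bp
  [84,99): 15 bp
  [99,112): 13 bp
  [112,127): 15 bp
  [127,138): 11 bp
  [138,150): 12 bp
  [150,164): 14 bp
  [164,174): 10 bp
  [174,183): 9 bp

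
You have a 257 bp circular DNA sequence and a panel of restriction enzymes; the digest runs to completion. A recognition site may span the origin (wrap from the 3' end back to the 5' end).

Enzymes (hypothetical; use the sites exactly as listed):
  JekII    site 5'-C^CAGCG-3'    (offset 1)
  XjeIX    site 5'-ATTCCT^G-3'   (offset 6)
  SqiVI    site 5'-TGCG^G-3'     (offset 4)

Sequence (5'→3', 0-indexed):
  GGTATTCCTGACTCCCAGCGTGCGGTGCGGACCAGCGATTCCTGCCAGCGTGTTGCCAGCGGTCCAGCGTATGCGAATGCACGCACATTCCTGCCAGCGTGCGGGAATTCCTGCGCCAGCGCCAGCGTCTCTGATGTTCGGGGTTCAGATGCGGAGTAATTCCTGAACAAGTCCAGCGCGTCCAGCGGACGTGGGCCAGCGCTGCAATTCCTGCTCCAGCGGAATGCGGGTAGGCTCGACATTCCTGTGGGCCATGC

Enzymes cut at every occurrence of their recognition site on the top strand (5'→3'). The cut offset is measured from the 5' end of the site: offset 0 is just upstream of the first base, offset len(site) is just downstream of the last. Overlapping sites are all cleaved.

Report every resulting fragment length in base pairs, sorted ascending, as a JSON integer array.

[2,2,3,4,4,5,6,6,8,8,9,9,9,9,9,11,11,11,12,12,14,16,18,28,31]

Scan for sites:
  JekII CCAGCG/1: at [14, 31, 44, 55, 63, 93, 115, 121, 172, 181, 195, 215] ⇒ [15, 32, 45, 56, 64, 94, 116, 122, 173, 182, 196, 216]
  XjeIX ATTCCTG/6: at [3, 37, 86, 106, 158, 206, 240] ⇒ [9, 43, 92, 112, 164, 212, 246]
  SqiVI TGCGG/4: at [20, 25, 99, 149, 224, 254] ⇒ [1, 24, 29, 103, 153, 228]

All cut coordinates (distinct, sorted): [1, 9, 15, 24, 29, 32, 43, 45, 56, 64, 92, 94, 103, 112, 116, 122, 153, 164, 173, 182, 196, 212, 216, 228, 246]

Fragments:
  1→9: 8 bp
  9→15: 6 bp
  15→24: 9 bp
  24→29: 5 bp
  29→32: 3 bp
  32→43: 11 bp
  43→45: 2 bp
  45→56: 11 bp
  56→64: 8 bp
  64→92: 28 bp
  92→94: 2 bp
  94→103: 9 bp
  103→112: 9 bp
  112→116: 4 bp
  116→122: 6 bp
  122→153: 31 bp
  153→164: 11 bp
  164→173: 9 bp
  173→182: 9 bp
  182→196: 14 bp
  196→212: 16 bp
  212→216: 4 bp
  216→228: 12 bp
  228→246: 18 bp
  246→1 (wrap): 257-246+1 = 12 bp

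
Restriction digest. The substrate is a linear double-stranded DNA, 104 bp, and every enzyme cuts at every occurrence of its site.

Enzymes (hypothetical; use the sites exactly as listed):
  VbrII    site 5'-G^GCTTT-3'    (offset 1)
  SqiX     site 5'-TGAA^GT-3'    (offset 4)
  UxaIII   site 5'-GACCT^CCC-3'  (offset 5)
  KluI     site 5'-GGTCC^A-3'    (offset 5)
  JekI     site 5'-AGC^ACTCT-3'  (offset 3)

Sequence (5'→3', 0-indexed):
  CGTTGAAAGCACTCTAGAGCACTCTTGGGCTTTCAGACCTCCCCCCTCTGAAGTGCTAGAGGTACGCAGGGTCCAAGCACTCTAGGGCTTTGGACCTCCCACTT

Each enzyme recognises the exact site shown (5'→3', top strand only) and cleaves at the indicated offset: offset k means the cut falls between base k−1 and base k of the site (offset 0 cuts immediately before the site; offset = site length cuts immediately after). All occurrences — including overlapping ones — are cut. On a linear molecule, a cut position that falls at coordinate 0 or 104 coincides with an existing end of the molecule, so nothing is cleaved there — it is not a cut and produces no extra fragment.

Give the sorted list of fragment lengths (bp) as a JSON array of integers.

Scan for sites:
  VbrII (GGCTTT, off=1): starts [27, 85] → cuts [28, 86]
  SqiX (TGAAGT, off=4): starts [48] → cuts [52]
  UxaIII (GACCTCCC, off=5): starts [35, 92] → cuts [40, 97]
  KluI (GGTCCA, off=5): starts [69] → cuts [74]
  JekI (AGCACTCT, off=3): starts [7, 17, 75] → cuts [10, 20, 78]

Pooled cuts: [10, 20, 28, 40, 52, 74, 78, 86, 97]

Fragments:
  [0,10): 10 bp
  [10,20): 10 bp
  [20,28): 8 bp
  [28,40): 12 bp
  [40,52): 12 bp
  [52,74): 22 bp
  [74,78): 4 bp
  [78,86): 8 bp
  [86,97): 11 bp
  [97,104): 7 bp

[4,7,8,8,10,10,11,12,12,22]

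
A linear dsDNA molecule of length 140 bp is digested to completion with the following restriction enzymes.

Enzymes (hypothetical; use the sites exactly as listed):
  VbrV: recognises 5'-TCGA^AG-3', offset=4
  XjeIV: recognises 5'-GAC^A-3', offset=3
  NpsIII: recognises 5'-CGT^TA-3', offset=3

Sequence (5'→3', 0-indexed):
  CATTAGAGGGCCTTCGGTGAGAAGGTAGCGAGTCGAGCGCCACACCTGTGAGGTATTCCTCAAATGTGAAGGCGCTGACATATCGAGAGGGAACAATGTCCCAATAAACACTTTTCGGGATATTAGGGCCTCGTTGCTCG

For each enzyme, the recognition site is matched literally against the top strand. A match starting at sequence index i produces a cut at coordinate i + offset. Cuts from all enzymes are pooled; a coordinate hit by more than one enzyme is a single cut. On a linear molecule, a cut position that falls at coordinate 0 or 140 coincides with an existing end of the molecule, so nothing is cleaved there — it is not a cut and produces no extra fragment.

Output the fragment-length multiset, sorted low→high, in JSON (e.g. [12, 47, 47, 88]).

[61,79]

Scan for sites:
  VbrV (TCGAAG, off=4): no sites
  XjeIV GACA/3: at [76] ⇒ [79]
  NpsIII (CGTTA, off=3): no sites

All cut coordinates (distinct, sorted): [79]

Fragment lengths:
  [0,79): 79 bp
  [79,140): 61 bp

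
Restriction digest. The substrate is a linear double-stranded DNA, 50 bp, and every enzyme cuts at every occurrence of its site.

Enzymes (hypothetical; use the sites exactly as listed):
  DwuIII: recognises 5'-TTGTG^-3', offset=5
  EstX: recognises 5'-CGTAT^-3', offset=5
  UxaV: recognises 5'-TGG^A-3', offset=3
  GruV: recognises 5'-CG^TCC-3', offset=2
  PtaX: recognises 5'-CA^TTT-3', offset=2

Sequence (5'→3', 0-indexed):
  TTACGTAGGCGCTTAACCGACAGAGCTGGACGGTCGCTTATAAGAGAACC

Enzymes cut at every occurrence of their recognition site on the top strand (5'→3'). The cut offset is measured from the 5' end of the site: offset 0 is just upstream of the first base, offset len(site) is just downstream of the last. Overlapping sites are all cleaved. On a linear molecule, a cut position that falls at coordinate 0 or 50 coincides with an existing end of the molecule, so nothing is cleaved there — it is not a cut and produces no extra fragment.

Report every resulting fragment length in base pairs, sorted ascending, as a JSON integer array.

[21,29]

Scan for sites:
  DwuIII (TTGTG, off=5): no sites
  EstX (CGTAT, off=5): no sites
  UxaV TGGA/3: at [26] ⇒ [29]
  GruV (CGTCC, off=2): no sites
  PtaX (CATTT, off=2): no sites

Pooled cuts: [29]

Fragments:
  [0,29): 29 bp
  [29,50): 21 bp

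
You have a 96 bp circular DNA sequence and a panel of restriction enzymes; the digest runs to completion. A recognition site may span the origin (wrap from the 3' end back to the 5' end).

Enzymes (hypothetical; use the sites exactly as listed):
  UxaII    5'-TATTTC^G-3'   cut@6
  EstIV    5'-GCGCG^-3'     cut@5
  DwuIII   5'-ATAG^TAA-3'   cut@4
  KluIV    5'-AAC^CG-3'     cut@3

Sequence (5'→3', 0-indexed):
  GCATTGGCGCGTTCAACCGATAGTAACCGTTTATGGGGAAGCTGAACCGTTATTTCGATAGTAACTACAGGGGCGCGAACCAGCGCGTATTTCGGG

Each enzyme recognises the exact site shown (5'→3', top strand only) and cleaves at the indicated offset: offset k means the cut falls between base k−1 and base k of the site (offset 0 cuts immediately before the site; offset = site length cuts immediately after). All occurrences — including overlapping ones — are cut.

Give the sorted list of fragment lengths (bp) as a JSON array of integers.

[4,5,6,6,6,9,10,14,16,20]

Scan for sites:
  UxaII TATTTCG/6: at [50, 87] ⇒ [56, 93]
  EstIV GCGCG/5: at [6, 72, 82] ⇒ [11, 77, 87]
  DwuIII ATAGTAA/4: at [19, 57] ⇒ [23, 61]
  KluIV AACCG/3: at [14, 24, 44] ⇒ [17, 27, 47]

Pooled cuts: [11, 17, 23, 27, 47, 56, 61, 77, 87, 93]

Fragments:
  11→17: 6 bp
  17→23: 6 bp
  23→27: 4 bp
  27→47: 20 bp
  47→56: 9 bp
  56→61: 5 bp
  61→77: 16 bp
  77→87: 10 bp
  87→93: 6 bp
  93→11 (wrap): 96-93+11 = 14 bp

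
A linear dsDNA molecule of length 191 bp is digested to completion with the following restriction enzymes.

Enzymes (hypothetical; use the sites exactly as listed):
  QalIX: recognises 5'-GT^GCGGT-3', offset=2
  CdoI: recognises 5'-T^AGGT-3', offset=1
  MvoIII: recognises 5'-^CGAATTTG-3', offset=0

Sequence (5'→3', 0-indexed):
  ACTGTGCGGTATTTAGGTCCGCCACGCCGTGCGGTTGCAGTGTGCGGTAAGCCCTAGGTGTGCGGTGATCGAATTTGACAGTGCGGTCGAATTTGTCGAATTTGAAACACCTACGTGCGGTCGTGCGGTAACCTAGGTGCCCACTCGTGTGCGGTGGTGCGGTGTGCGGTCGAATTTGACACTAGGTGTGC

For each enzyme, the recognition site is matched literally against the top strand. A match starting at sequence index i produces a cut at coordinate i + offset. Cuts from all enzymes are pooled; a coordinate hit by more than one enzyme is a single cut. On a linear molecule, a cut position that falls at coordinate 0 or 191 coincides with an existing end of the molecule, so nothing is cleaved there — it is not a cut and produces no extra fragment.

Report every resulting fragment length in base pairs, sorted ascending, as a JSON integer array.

Per-enzyme occurrences:
  QalIX (GTGCGGT, off=2): starts [3, 28, 41, 59, 80, 114, 122, 148, 156, 163] → cuts [5, 30, 43, 61, 82, 116, 124, 150, 158, 165]
  CdoI (TAGGT, off=1): starts [13, 54, 133, 182] → cuts [14, 55, 134, 183]
  MvoIII (CGAATTTG, off=0): starts [69, 87, 96, 170] → cuts [69, 87, 96, 170]

Pooled cuts: [5, 14, 30, 43, 55, 61, 69, 82, 87, 96, 116, 124, 134, 150, 158, 165, 170, 183]

Fragments:
  [0,5): 5 bp
  [5,14): 9 bp
  [14,30): 16 bp
  [30,43): 13 bp
  [43,55): 12 bp
  [55,61): 6 bp
  [61,69): 8 bp
  [69,82): 13 bp
  [82,87): 5 bp
  [87,96): 9 bp
  [96,116): 20 bp
  [116,124): 8 bp
  [124,134): 10 bp
  [134,150): 16 bp
  [150,158): 8 bp
  [158,165): 7 bp
  [165,170): 5 bp
  [170,183): 13 bp
  [183,191): 8 bp

[5,5,5,6,7,8,8,8,8,9,9,10,12,13,13,13,16,16,20]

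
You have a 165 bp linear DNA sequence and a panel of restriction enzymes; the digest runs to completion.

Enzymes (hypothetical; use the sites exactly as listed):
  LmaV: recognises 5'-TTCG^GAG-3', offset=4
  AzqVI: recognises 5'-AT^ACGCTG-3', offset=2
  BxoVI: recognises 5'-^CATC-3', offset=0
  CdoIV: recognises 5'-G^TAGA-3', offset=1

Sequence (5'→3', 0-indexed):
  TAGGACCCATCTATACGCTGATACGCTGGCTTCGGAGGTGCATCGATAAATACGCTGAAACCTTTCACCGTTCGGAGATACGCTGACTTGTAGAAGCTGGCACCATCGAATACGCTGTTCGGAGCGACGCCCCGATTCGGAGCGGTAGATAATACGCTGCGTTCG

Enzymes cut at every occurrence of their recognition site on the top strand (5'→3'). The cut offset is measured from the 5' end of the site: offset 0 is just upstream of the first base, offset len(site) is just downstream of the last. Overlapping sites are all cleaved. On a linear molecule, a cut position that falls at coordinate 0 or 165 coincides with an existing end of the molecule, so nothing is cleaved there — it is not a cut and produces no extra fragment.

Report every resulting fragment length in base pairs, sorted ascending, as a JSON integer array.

[5,6,6,7,7,8,8,8,10,11,11,12,12,13,18,23]

Site scan:
  LmaV TTCGGAG/4: at [30, 70, 117, 135] ⇒ [34, 74, 121, 139]
  AzqVI ATACGCTG/2: at [12, 20, 49, 77, 109, 151] ⇒ [14, 22, 51, 79, 111, 153]
  BxoVI CATC/0: at [7, 40, 103] ⇒ [7, 40, 103]
  CdoIV GTAGA/1: at [89, 144] ⇒ [90, 145]

Pooled cuts: [7, 14, 22, 34, 40, 51, 74, 79, 90, 103, 111, 121, 139, 145, 153]

Fragment lengths:
  [0,7): 7 bp
  [7,14): 7 bp
  [14,22): 8 bp
  [22,34): 12 bp
  [34,40): 6 bp
  [40,51): 11 bp
  [51,74): 23 bp
  [74,79): 5 bp
  [79,90): 11 bp
  [90,103): 13 bp
  [103,111): 8 bp
  [111,121): 10 bp
  [121,139): 18 bp
  [139,145): 6 bp
  [145,153): 8 bp
  [153,165): 12 bp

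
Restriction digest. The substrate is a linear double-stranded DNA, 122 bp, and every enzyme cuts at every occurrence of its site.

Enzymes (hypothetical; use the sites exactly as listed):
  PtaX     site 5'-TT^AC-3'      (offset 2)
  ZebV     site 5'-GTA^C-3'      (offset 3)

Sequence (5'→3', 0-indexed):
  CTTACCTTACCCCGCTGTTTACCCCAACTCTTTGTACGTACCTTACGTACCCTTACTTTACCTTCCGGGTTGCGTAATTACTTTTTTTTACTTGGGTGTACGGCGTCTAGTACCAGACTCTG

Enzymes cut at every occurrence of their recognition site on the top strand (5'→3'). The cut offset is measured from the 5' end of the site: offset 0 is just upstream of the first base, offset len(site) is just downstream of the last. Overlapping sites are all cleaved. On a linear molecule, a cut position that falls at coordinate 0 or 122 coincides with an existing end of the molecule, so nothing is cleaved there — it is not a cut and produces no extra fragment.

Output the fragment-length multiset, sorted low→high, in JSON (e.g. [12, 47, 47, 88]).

[3,4,4,5,5,5,5,10,10,11,12,12,16,20]

Scan for sites:
  PtaX (TTAC, off=2): starts [1, 6, 18, 42, 52, 57, 77, 87] → cuts [3, 8, 20, 44, 54, 59, 79, 89]
  ZebV (GTAC, off=3): starts [33, 37, 46, 97, 109] → cuts [36, 40, 49, 100, 112]

Pooled cuts: [3, 8, 20, 36, 40, 44, 49, 54, 59, 79, 89, 100, 112]

Fragment lengths:
  [0,3): 3 bp
  [3,8): 5 bp
  [8,20): 12 bp
  [20,36): 16 bp
  [36,40): 4 bp
  [40,44): 4 bp
  [44,49): 5 bp
  [49,54): 5 bp
  [54,59): 5 bp
  [59,79): 20 bp
  [79,89): 10 bp
  [89,100): 11 bp
  [100,112): 12 bp
  [112,122): 10 bp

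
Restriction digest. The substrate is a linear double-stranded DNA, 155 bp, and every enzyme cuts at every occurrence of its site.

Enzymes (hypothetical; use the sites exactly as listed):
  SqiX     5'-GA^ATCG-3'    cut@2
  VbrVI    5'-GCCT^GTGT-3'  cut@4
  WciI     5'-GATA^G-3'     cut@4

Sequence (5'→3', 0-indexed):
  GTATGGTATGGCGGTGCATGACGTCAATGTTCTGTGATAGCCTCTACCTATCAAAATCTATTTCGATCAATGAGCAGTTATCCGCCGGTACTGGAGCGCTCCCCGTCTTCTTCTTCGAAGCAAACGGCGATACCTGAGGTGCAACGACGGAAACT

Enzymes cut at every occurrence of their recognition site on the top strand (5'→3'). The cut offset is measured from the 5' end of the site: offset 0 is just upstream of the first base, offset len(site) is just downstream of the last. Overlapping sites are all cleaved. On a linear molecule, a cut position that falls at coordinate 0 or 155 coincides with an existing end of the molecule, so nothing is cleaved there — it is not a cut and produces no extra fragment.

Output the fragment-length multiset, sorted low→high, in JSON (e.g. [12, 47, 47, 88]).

Per-enzyme occurrences:
  SqiX (GAATCG, off=2): no sites
  VbrVI (GCCTGTGT, off=4): no sites
  WciI GATAG/4: at [35] ⇒ [39]

All cut coordinates (distinct, sorted): [39]

Fragment lengths:
  [0,39): 39 bp
  [39,155): 116 bp

[39,116]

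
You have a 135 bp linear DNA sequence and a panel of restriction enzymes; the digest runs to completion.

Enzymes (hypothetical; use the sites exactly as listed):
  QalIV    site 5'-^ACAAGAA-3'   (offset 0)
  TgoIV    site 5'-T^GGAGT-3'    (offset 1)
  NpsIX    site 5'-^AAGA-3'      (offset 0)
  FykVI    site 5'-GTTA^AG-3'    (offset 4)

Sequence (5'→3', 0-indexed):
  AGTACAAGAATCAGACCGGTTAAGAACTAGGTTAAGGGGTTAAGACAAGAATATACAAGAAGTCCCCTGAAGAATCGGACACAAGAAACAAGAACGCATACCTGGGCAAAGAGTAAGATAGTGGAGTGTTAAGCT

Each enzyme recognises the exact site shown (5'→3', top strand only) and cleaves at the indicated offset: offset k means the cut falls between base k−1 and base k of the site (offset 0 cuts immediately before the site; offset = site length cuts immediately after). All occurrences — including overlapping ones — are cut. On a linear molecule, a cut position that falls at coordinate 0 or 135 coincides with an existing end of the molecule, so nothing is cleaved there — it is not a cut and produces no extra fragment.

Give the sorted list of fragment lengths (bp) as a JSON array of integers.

Scan for sites:
  QalIV (ACAAGAA, off=0): starts [3, 44, 54, 80, 87] → cuts [3, 44, 54, 80, 87]
  TgoIV (TGGAGT, off=1): starts [121] → cuts [122]
  NpsIX (AAGA, off=0): starts [5, 21, 41, 46, 56, 69, 82, 89, 108, 114] → cuts [5, 21, 41, 46, 56, 69, 82, 89, 108, 114]
  FykVI (GTTAAG, off=4): starts [18, 30, 38, 127] → cuts [22, 34, 42, 131]

Pooled cuts: [3, 5, 21, 22, 34, 41, 42, 44, 46, 54, 56, 69, 80, 82, 87, 89, 108, 114, 122, 131]

Fragment lengths:
  [0,3): 3 bp
  [3,5): 2 bp
  [5,21): 16 bp
  [21,22): 1 bp
  [22,34): 12 bp
  [34,41): 7 bp
  [41,42): 1 bp
  [42,44): 2 bp
  [44,46): 2 bp
  [46,54): 8 bp
  [54,56): 2 bp
  [56,69): 13 bp
  [69,80): 11 bp
  [80,82): 2 bp
  [82,87): 5 bp
  [87,89): 2 bp
  [89,108): 19 bp
  [108,114): 6 bp
  [114,122): 8 bp
  [122,131): 9 bp
  [131,135): 4 bp

[1,1,2,2,2,2,2,2,3,4,5,6,7,8,8,9,11,12,13,16,19]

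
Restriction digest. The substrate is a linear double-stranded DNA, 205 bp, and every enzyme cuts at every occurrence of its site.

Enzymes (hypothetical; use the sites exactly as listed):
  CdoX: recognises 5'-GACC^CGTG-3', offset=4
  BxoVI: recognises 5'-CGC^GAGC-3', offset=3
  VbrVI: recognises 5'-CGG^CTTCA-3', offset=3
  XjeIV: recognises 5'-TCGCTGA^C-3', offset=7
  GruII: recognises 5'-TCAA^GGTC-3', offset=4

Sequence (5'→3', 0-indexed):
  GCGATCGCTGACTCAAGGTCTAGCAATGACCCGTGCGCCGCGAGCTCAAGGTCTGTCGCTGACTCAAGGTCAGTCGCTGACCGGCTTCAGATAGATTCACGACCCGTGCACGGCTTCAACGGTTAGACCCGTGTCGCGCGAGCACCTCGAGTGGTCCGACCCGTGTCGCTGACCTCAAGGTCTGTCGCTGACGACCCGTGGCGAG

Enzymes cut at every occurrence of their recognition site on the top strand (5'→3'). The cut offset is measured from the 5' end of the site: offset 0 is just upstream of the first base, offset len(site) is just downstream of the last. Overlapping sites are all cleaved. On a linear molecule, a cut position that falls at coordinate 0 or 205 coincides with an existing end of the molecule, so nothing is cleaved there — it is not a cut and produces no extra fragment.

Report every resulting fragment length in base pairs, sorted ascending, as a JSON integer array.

[4,5,5,5,6,8,9,9,10,10,11,11,13,13,13,15,16,20,22]

Site scan:
  CdoX GACCCGTG/4: at [27, 100, 125, 157, 192] ⇒ [31, 104, 129, 161, 196]
  BxoVI CGCGAGC/3: at [38, 136] ⇒ [41, 139]
  VbrVI CGGCTTCA/3: at [81, 110] ⇒ [84, 113]
  XjeIV TCGCTGAC/7: at [4, 55, 73, 165, 184] ⇒ [11, 62, 80, 172, 191]
  GruII TCAAGGTC/4: at [12, 45, 63, 174] ⇒ [16, 49, 67, 178]

Pooled cuts: [11, 16, 31, 41, 49, 62, 67, 80, 84, 104, 113, 129, 139, 161, 172, 178, 191, 196]

Fragments:
  [0,11): 11 bp
  [11,16): 5 bp
  [16,31): 15 bp
  [31,41): 10 bp
  [41,49): 8 bp
  [49,62): 13 bp
  [62,67): 5 bp
  [67,80): 13 bp
  [80,84): 4 bp
  [84,104): 20 bp
  [104,113): 9 bp
  [113,129): 16 bp
  [129,139): 10 bp
  [139,161): 22 bp
  [161,172): 11 bp
  [172,178): 6 bp
  [178,191): 13 bp
  [191,196): 5 bp
  [196,205): 9 bp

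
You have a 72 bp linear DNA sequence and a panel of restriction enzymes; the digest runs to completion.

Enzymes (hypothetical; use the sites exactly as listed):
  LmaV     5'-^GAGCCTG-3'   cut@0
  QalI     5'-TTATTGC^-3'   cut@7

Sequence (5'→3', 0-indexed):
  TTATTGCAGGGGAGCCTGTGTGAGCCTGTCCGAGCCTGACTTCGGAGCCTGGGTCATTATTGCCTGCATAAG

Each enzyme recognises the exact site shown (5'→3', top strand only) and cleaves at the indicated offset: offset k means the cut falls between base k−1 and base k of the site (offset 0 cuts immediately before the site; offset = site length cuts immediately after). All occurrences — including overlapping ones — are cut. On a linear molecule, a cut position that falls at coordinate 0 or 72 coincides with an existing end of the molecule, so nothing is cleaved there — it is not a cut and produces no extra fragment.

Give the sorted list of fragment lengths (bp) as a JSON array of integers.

[4,7,9,10,10,13,19]

Scan for sites:
  LmaV (GAGCCTG, off=0): starts [11, 21, 31, 44] → cuts [11, 21, 31, 44]
  QalI (TTATTGC, off=7): starts [0, 56] → cuts [7, 63]

All cut coordinates (distinct, sorted): [7, 11, 21, 31, 44, 63]

Fragment lengths:
  [0,7): 7 bp
  [7,11): 4 bp
  [11,21): 10 bp
  [21,31): 10 bp
  [31,44): 13 bp
  [44,63): 19 bp
  [63,72): 9 bp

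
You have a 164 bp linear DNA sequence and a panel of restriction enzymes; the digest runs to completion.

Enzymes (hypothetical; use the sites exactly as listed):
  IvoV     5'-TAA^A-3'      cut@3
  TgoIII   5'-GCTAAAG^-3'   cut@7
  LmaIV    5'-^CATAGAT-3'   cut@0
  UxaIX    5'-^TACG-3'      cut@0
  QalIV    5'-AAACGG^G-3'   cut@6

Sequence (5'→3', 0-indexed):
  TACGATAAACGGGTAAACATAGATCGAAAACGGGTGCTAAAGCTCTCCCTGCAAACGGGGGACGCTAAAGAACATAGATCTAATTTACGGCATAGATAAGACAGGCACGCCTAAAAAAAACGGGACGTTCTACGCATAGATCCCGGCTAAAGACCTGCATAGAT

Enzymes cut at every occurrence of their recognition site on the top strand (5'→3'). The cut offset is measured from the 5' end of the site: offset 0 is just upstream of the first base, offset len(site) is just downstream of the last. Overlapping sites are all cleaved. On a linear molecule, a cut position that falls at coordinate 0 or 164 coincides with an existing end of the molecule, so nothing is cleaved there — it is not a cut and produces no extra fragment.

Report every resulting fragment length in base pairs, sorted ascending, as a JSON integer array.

[1,2,2,2,2,4,4,4,5,5,7,7,7,8,9,10,13,16,16,16,24]

Per-enzyme occurrences:
  IvoV (TAAA, off=3): starts [5, 13, 37, 65, 111, 147] → cuts [8, 16, 40, 68, 114, 150]
  TgoIII (GCTAAAG, off=7): starts [35, 63, 145] → cuts [42, 70, 152]
  LmaIV (CATAGAT, off=0): starts [17, 72, 90, 134, 157] → cuts [17, 72, 90, 134, 157]
  UxaIX (TACG, off=0): starts [0, 85, 130] → cuts [85, 130] (position 0 is a terminus of the linear molecule — no cut)
  QalIV (AAACGGG, off=6): starts [6, 27, 52, 117] → cuts [12, 33, 58, 123]

All cut coordinates (distinct, sorted): [8, 12, 16, 17, 33, 40, 42, 58, 68, 70, 72, 85, 90, 114, 123, 130, 134, 150, 152, 157]

Fragment lengths:
  [0,8): 8 bp
  [8,12): 4 bp
  [12,16): 4 bp
  [16,17): 1 bp
  [17,33): 16 bp
  [33,40): 7 bp
  [40,42): 2 bp
  [42,58): 16 bp
  [58,68): 10 bp
  [68,70): 2 bp
  [70,72): 2 bp
  [72,85): 13 bp
  [85,90): 5 bp
  [90,114): 24 bp
  [114,123): 9 bp
  [123,130): 7 bp
  [130,134): 4 bp
  [134,150): 16 bp
  [150,152): 2 bp
  [152,157): 5 bp
  [157,164): 7 bp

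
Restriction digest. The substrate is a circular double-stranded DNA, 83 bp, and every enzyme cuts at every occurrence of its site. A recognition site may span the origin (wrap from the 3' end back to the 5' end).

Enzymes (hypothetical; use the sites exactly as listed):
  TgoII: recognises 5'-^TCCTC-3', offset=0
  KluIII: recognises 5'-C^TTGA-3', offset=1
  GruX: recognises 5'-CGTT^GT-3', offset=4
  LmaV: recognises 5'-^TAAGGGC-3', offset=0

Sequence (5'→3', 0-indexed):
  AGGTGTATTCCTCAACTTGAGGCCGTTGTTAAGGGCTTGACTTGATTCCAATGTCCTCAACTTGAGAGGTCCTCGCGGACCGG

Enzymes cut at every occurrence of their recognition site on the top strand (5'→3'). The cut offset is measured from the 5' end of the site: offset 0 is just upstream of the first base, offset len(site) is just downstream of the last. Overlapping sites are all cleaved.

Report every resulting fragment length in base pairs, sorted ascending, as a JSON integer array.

[2,5,7,8,8,8,11,12,22]

Scan for sites:
  TgoII TCCTC/0: at [8, 53, 69] ⇒ [8, 53, 69]
  KluIII CTTGA/1: at [15, 35, 40, 60] ⇒ [16, 36, 41, 61]
  GruX CGTTGT/4: at [23] ⇒ [27]
  LmaV TAAGGGC/0: at [29] ⇒ [29]

All cut coordinates (distinct, sorted): [8, 16, 27, 29, 36, 41, 53, 61, 69]

Fragment lengths:
  8→16: 8 bp
  16→27: 11 bp
  27→29: 2 bp
  29→36: 7 bp
  36→41: 5 bp
  41→53: 12 bp
  53→61: 8 bp
  61→69: 8 bp
  69→8 (wrap): 83-69+8 = 22 bp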